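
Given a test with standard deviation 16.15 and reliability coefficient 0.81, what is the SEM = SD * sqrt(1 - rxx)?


SEM = SD * sqrt(1 - rxx)
SEM = 16.15 * sqrt(1 - 0.81)
SEM = 16.15 * sqrt(0.19) = 16.15 * 0.43589
SEM = 7.0396

7.0396


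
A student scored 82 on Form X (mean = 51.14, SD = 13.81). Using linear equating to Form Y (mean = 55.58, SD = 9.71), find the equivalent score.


slope = SD_Y / SD_X = 9.71 / 13.81 ~ 0.7031
intercept = mean_Y - slope * mean_X = 55.58 - (9.71 / 13.81) * 51.14 ~ 19.6228
Y = slope * X + intercept. To avoid rounding drift from the rounded slope/intercept, evaluate the equivalent form Y = mean_Y + SD_Y * (X - mean_X) / SD_X at full precision:
Y = 55.58 + 9.71 * (82 - 51.14) / 13.81
Y = 55.58 + 9.71 * 30.86 / 13.81
Y = 55.58 + 299.6506 / 13.81
Y = 55.58 + 21.6981
Y = 77.2781

77.2781


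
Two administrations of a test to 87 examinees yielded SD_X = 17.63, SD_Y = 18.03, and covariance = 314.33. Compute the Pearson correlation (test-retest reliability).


r = cov(X,Y) / (SD_X * SD_Y)
r = 314.33 / (17.63 * 18.03)
r = 314.33 / 317.8689
r = 0.9889

0.9889


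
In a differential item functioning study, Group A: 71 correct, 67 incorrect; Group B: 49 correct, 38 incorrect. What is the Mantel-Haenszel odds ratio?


Odds_A = 71/67 = 1.0597
Odds_B = 49/38 = 1.2895
OR = Odds_A / Odds_B = 1.0597 / 1.2895
Exactly, OR = (71 * 38) / (67 * 49) = 2698 / 3283
OR = 0.8218

0.8218


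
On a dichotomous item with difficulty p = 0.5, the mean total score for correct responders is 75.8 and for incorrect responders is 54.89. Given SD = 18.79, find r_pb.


q = 1 - p = 0.5
rpb = ((M1 - M0) / SD) * sqrt(p * q)
rpb = ((75.8 - 54.89) / 18.79) * sqrt(0.5 * 0.5)
rpb = 0.5564

0.5564


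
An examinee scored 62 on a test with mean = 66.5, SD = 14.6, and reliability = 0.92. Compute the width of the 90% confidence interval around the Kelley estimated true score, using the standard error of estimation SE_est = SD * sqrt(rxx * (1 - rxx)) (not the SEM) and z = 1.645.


True score estimate = 0.92*62 + 0.08*66.5 = 62.36
SE_est = SD * sqrt(rxx * (1 - rxx)) = 14.6 * sqrt(0.92 * 0.08) = 14.6 * sqrt(0.0736) = 3.960881
CI = T_est +/- z * SE_est, so width = 2 * z * SE_est = 2 * 1.645 * 3.960881
Width = 13.0313

13.0313


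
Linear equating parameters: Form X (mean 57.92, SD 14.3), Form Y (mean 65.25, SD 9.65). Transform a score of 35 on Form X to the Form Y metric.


slope = SD_Y / SD_X = 9.65 / 14.3 ~ 0.6748
intercept = mean_Y - slope * mean_X = 65.25 - (9.65 / 14.3) * 57.92 ~ 26.1641
Y = slope * X + intercept. To avoid rounding drift from the rounded slope/intercept, evaluate the equivalent form Y = mean_Y + SD_Y * (X - mean_X) / SD_X at full precision:
Y = 65.25 + 9.65 * (35 - 57.92) / 14.3
Y = 65.25 - 9.65 * 22.92 / 14.3
Y = 65.25 - 221.178 / 14.3
Y = 65.25 - 15.467
Y = 49.783

49.783


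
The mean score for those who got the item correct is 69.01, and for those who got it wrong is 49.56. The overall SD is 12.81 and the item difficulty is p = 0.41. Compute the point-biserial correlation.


q = 1 - p = 0.59
rpb = ((M1 - M0) / SD) * sqrt(p * q)
rpb = ((69.01 - 49.56) / 12.81) * sqrt(0.41 * 0.59)
rpb = 0.7468

0.7468


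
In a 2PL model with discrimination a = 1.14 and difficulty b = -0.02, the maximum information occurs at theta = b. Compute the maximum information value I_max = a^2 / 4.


For 2PL, max info at theta = b = -0.02
I_max = a^2 / 4 = 1.14^2 / 4
= 1.2996 / 4
I_max = 0.3249

0.3249


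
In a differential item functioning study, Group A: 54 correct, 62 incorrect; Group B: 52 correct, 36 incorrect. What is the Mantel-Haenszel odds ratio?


Odds_A = 54/62 = 0.871
Odds_B = 52/36 = 1.4444
OR = Odds_A / Odds_B = 0.871 / 1.4444
Exactly, OR = (54 * 36) / (62 * 52) = 1944 / 3224
OR = 0.603

0.603


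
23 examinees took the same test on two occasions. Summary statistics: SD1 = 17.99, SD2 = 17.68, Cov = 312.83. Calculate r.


r = cov(X,Y) / (SD_X * SD_Y)
r = 312.83 / (17.99 * 17.68)
r = 312.83 / 318.0632
r = 0.9835

0.9835


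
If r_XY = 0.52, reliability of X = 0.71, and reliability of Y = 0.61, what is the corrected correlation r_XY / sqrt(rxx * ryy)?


r_corrected = rxy / sqrt(rxx * ryy)
= 0.52 / sqrt(0.71 * 0.61)
= 0.52 / sqrt(0.4331)
= 0.52 / 0.658103
r_corrected = 0.7901

0.7901


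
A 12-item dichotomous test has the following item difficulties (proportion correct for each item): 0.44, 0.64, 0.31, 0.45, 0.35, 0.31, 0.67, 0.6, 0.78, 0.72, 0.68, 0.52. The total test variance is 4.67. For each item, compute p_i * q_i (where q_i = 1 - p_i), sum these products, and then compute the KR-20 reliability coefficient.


For each item, compute p_i * q_i:
  Item 1: 0.44 * 0.56 = 0.2464
  Item 2: 0.64 * 0.36 = 0.2304
  Item 3: 0.31 * 0.69 = 0.2139
  Item 4: 0.45 * 0.55 = 0.2475
  Item 5: 0.35 * 0.65 = 0.2275
  Item 6: 0.31 * 0.69 = 0.2139
  Item 7: 0.67 * 0.33 = 0.2211
  Item 8: 0.6 * 0.4 = 0.24
  Item 9: 0.78 * 0.22 = 0.1716
  Item 10: 0.72 * 0.28 = 0.2016
  Item 11: 0.68 * 0.32 = 0.2176
  Item 12: 0.52 * 0.48 = 0.2496
Sum(p_i * q_i) = 0.2464 + 0.2304 + 0.2139 + 0.2475 + 0.2275 + 0.2139 + 0.2211 + 0.24 + 0.1716 + 0.2016 + 0.2176 + 0.2496 = 2.6811
KR-20 = (k/(k-1)) * (1 - Sum(p_i*q_i) / Var_total)
= (12/11) * (1 - 2.6811/4.67)
= 1.0909 * 0.4259
KR-20 = 0.4646

0.4646


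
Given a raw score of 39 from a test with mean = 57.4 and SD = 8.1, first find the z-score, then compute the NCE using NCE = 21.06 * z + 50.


z = (X - mean) / SD = (39 - 57.4) / 8.1
z = -18.4 / 8.1
z = -2.2716
NCE = NCE = 21.06z + 50
Carry z at full precision (z = -18.4 / 8.1) into the conversion:
NCE = 21.06 * (-18.4 / 8.1) + 50 = -387.504 / 8.1 + 50
NCE = -47.84 + 50
NCE = 2.16

2.16


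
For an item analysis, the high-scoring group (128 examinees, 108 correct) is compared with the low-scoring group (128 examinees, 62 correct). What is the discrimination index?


p_upper = 108/128 = 0.8438
p_lower = 62/128 = 0.4844
D = 0.8438 - 0.4844 = 0.3594

0.3594


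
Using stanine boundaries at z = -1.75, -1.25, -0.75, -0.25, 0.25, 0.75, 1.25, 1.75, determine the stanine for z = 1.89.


Stanine boundaries: [-1.75, -1.25, -0.75, -0.25, 0.25, 0.75, 1.25, 1.75]
z = 1.89
Check each boundary:
  z >= -1.75 -> could be stanine 2
  z >= -1.25 -> could be stanine 3
  z >= -0.75 -> could be stanine 4
  z >= -0.25 -> could be stanine 5
  z >= 0.25 -> could be stanine 6
  z >= 0.75 -> could be stanine 7
  z >= 1.25 -> could be stanine 8
  z >= 1.75 -> could be stanine 9
Highest qualifying boundary gives stanine = 9

9


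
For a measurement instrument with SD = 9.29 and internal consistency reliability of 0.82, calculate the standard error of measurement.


SEM = SD * sqrt(1 - rxx)
SEM = 9.29 * sqrt(1 - 0.82)
SEM = 9.29 * sqrt(0.18) = 9.29 * 0.424264
SEM = 3.9414

3.9414


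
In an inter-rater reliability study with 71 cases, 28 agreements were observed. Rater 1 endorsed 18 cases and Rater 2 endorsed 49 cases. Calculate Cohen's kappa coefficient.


P_o = 28/71 = 0.394366
P_e = (18*49 + 53*22) / 5041 = 0.406269
kappa = (P_o - P_e) / (1 - P_e)
kappa = (0.394366 - 0.406269) / (1 - 0.406269)
kappa = -0.02

-0.02


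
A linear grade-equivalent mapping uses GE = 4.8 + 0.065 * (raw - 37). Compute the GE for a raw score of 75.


raw - median = 75 - 37 = 38
slope * diff = 0.065 * 38 = 2.47
GE = 4.8 + 2.47
GE = 7.27

7.27


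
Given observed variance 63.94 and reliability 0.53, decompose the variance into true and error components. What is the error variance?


var_true = rxx * var_obs = 0.53 * 63.94 = 33.8882
var_error = var_obs - var_true
var_error = 63.94 - 33.8882
var_error = 30.0518

30.0518


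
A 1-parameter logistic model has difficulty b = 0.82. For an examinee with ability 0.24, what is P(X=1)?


theta - b = 0.24 - 0.82 = -0.58
exp(-(theta - b)) = exp(0.58) = 1.786
P = 1 / (1 + 1.786)
P = 0.3589

0.3589


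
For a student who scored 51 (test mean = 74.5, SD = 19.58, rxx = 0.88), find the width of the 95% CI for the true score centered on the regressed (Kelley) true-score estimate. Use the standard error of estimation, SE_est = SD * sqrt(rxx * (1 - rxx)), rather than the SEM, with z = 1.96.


True score estimate = 0.88*51 + 0.12*74.5 = 53.82
SE_est = SD * sqrt(rxx * (1 - rxx)) = 19.58 * sqrt(0.88 * 0.12) = 19.58 * sqrt(0.1056) = 6.362747
CI = T_est +/- z * SE_est, so width = 2 * z * SE_est = 2 * 1.96 * 6.362747
Width = 24.942

24.942


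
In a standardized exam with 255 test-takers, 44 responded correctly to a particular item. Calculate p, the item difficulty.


Item difficulty p = number correct / total examinees
p = 44 / 255
p = 0.1725

0.1725


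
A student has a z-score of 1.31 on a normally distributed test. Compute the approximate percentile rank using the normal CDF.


CDF(z) = 0.5 * (1 + erf(z/sqrt(2)))
erf(0.9263) = 0.8098
CDF = 0.9049
Percentile rank = 0.9049 * 100 = 90.49

90.49


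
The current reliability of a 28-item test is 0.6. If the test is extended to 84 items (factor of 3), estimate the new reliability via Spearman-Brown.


r_new = (n * rxx) / (1 + (n-1) * rxx)
r_new = (3 * 0.6) / (1 + 2 * 0.6)
r_new = 1.8 / 2.2
r_new = 0.8182

0.8182


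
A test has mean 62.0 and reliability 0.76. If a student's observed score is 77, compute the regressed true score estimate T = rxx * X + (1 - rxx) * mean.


T_est = rxx * X + (1 - rxx) * mean
T_est = 0.76 * 77 + 0.24 * 62.0
T_est = 58.52 + 14.88
T_est = 73.4

73.4


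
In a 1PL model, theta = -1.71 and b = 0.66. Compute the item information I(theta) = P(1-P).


P = 1/(1+exp(-(-1.71-0.66))) = 0.0855
I = P*(1-P) = 0.0855 * 0.9145
I = 0.0782

0.0782


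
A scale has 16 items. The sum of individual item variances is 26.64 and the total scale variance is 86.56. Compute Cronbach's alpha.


alpha = (k/(k-1)) * (1 - sum(si^2)/s_total^2)
= (16/15) * (1 - 26.64/86.56)
alpha = 0.7384

0.7384


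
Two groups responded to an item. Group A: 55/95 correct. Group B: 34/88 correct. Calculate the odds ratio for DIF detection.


Odds_A = 55/40 = 1.375
Odds_B = 34/54 = 0.6296
OR = Odds_A / Odds_B = 1.375 / 0.6296
Exactly, OR = (55 * 54) / (40 * 34) = 2970 / 1360
OR = 2.1838

2.1838


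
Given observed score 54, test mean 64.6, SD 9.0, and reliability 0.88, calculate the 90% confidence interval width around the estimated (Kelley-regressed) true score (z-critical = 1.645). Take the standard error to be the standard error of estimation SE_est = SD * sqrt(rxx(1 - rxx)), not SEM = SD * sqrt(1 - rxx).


True score estimate = 0.88*54 + 0.12*64.6 = 55.272
SE_est = SD * sqrt(rxx * (1 - rxx)) = 9.0 * sqrt(0.88 * 0.12) = 9.0 * sqrt(0.1056) = 2.924654
CI = T_est +/- z * SE_est, so width = 2 * z * SE_est = 2 * 1.645 * 2.924654
Width = 9.6221

9.6221


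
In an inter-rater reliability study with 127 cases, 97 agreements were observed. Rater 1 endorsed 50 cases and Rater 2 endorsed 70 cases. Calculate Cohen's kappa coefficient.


P_o = 97/127 = 0.76378
P_e = (50*70 + 77*57) / 16129 = 0.489119
kappa = (P_o - P_e) / (1 - P_e)
kappa = (0.76378 - 0.489119) / (1 - 0.489119)
kappa = 0.5376

0.5376


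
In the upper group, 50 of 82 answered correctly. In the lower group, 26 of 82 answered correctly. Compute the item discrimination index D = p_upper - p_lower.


p_upper = 50/82 = 0.6098
p_lower = 26/82 = 0.3171
D = 0.6098 - 0.3171 = 0.2927

0.2927


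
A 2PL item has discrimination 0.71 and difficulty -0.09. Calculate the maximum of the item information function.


For 2PL, max info at theta = b = -0.09
I_max = a^2 / 4 = 0.71^2 / 4
= 0.5041 / 4
I_max = 0.126

0.126


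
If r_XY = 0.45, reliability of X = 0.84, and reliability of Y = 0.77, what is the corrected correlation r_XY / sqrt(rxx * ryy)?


r_corrected = rxy / sqrt(rxx * ryy)
= 0.45 / sqrt(0.84 * 0.77)
= 0.45 / sqrt(0.6468)
= 0.45 / 0.804239
r_corrected = 0.5595

0.5595


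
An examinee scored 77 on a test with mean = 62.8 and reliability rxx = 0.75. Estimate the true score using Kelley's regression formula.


T_est = rxx * X + (1 - rxx) * mean
T_est = 0.75 * 77 + 0.25 * 62.8
T_est = 57.75 + 15.7
T_est = 73.45

73.45


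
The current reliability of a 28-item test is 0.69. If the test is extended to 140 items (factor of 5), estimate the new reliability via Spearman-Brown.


r_new = (n * rxx) / (1 + (n-1) * rxx)
r_new = (5 * 0.69) / (1 + 4 * 0.69)
r_new = 3.45 / 3.76
r_new = 0.9176

0.9176


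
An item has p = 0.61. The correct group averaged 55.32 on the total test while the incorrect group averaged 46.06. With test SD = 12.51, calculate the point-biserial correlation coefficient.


q = 1 - p = 0.39
rpb = ((M1 - M0) / SD) * sqrt(p * q)
rpb = ((55.32 - 46.06) / 12.51) * sqrt(0.61 * 0.39)
rpb = 0.361

0.361


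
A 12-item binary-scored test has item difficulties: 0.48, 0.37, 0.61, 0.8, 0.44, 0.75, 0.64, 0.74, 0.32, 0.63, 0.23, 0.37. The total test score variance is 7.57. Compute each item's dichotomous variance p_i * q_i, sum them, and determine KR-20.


For each item, compute p_i * q_i:
  Item 1: 0.48 * 0.52 = 0.2496
  Item 2: 0.37 * 0.63 = 0.2331
  Item 3: 0.61 * 0.39 = 0.2379
  Item 4: 0.8 * 0.2 = 0.16
  Item 5: 0.44 * 0.56 = 0.2464
  Item 6: 0.75 * 0.25 = 0.1875
  Item 7: 0.64 * 0.36 = 0.2304
  Item 8: 0.74 * 0.26 = 0.1924
  Item 9: 0.32 * 0.68 = 0.2176
  Item 10: 0.63 * 0.37 = 0.2331
  Item 11: 0.23 * 0.77 = 0.1771
  Item 12: 0.37 * 0.63 = 0.2331
Sum(p_i * q_i) = 0.2496 + 0.2331 + 0.2379 + 0.16 + 0.2464 + 0.1875 + 0.2304 + 0.1924 + 0.2176 + 0.2331 + 0.1771 + 0.2331 = 2.5982
KR-20 = (k/(k-1)) * (1 - Sum(p_i*q_i) / Var_total)
= (12/11) * (1 - 2.5982/7.57)
= 1.0909 * 0.6568
KR-20 = 0.7165

0.7165


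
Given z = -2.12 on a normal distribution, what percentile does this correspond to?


CDF(z) = 0.5 * (1 + erf(z/sqrt(2)))
erf(-1.4991) = -0.966
CDF = 0.017
Percentile rank = 0.017 * 100 = 1.7

1.7


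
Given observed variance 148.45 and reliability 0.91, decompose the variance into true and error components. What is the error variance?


var_true = rxx * var_obs = 0.91 * 148.45 = 135.0895
var_error = var_obs - var_true
var_error = 148.45 - 135.0895
var_error = 13.3605

13.3605


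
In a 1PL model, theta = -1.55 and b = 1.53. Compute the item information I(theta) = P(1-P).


P = 1/(1+exp(-(-1.55-1.53))) = 0.0439
I = P*(1-P) = 0.0439 * 0.9561
I = 0.042

0.042


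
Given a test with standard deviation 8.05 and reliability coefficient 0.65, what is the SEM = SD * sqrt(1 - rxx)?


SEM = SD * sqrt(1 - rxx)
SEM = 8.05 * sqrt(1 - 0.65)
SEM = 8.05 * sqrt(0.35) = 8.05 * 0.591608
SEM = 4.7624

4.7624


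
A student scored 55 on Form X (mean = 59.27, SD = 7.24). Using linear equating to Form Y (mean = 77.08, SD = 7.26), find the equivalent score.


slope = SD_Y / SD_X = 7.26 / 7.24 ~ 1.0028
intercept = mean_Y - slope * mean_X = 77.08 - (7.26 / 7.24) * 59.27 ~ 17.6463
Y = slope * X + intercept. To avoid rounding drift from the rounded slope/intercept, evaluate the equivalent form Y = mean_Y + SD_Y * (X - mean_X) / SD_X at full precision:
Y = 77.08 + 7.26 * (55 - 59.27) / 7.24
Y = 77.08 - 7.26 * 4.27 / 7.24
Y = 77.08 - 31.0002 / 7.24
Y = 77.08 - 4.2818
Y = 72.7982

72.7982


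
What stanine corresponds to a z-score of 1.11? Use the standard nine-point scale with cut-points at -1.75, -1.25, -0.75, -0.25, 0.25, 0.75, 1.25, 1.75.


Stanine boundaries: [-1.75, -1.25, -0.75, -0.25, 0.25, 0.75, 1.25, 1.75]
z = 1.11
Check each boundary:
  z >= -1.75 -> could be stanine 2
  z >= -1.25 -> could be stanine 3
  z >= -0.75 -> could be stanine 4
  z >= -0.25 -> could be stanine 5
  z >= 0.25 -> could be stanine 6
  z >= 0.75 -> could be stanine 7
  z < 1.25
  z < 1.75
Highest qualifying boundary gives stanine = 7

7


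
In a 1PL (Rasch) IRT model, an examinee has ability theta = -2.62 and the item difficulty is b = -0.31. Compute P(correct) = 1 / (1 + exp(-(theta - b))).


theta - b = -2.62 - -0.31 = -2.31
exp(-(theta - b)) = exp(2.31) = 10.0744
P = 1 / (1 + 10.0744)
P = 0.0903

0.0903


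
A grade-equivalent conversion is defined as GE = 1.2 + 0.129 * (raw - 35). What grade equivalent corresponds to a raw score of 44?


raw - median = 44 - 35 = 9
slope * diff = 0.129 * 9 = 1.161
GE = 1.2 + 1.161
GE = 2.361

2.361


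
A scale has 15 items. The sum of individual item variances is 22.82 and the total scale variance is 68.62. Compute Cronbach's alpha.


alpha = (k/(k-1)) * (1 - sum(si^2)/s_total^2)
= (15/14) * (1 - 22.82/68.62)
alpha = 0.7151

0.7151


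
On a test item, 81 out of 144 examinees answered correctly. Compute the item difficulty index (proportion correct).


Item difficulty p = number correct / total examinees
p = 81 / 144
p = 0.5625

0.5625


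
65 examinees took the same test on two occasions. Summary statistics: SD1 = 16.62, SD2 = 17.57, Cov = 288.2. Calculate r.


r = cov(X,Y) / (SD_X * SD_Y)
r = 288.2 / (16.62 * 17.57)
r = 288.2 / 292.0134
r = 0.9869

0.9869


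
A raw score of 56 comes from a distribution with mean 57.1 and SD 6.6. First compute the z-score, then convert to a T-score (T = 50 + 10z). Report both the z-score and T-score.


z = (X - mean) / SD = (56 - 57.1) / 6.6
z = -1.1 / 6.6
z = -0.1667
T-score = T = 50 + 10z
Carry z at full precision (z = -1.1 / 6.6) into the conversion:
T-score = 50 + 10 * (-1.1 / 6.6) = 50 + -11 / 6.6
T-score = 50 + -1.6667
T-score = 48.3333

48.3333


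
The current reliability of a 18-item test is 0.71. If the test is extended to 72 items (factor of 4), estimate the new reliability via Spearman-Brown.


r_new = (n * rxx) / (1 + (n-1) * rxx)
r_new = (4 * 0.71) / (1 + 3 * 0.71)
r_new = 2.84 / 3.13
r_new = 0.9073

0.9073


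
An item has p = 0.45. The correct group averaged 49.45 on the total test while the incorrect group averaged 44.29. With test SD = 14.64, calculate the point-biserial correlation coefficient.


q = 1 - p = 0.55
rpb = ((M1 - M0) / SD) * sqrt(p * q)
rpb = ((49.45 - 44.29) / 14.64) * sqrt(0.45 * 0.55)
rpb = 0.1753

0.1753


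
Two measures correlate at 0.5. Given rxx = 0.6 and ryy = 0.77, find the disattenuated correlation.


r_corrected = rxy / sqrt(rxx * ryy)
= 0.5 / sqrt(0.6 * 0.77)
= 0.5 / sqrt(0.462)
= 0.5 / 0.679706
r_corrected = 0.7356

0.7356


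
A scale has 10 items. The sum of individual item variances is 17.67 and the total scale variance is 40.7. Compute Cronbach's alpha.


alpha = (k/(k-1)) * (1 - sum(si^2)/s_total^2)
= (10/9) * (1 - 17.67/40.7)
alpha = 0.6287

0.6287


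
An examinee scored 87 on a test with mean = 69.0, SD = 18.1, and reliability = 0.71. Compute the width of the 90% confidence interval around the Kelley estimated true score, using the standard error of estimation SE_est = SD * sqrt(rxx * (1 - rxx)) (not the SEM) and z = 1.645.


True score estimate = 0.71*87 + 0.29*69.0 = 81.78
SE_est = SD * sqrt(rxx * (1 - rxx)) = 18.1 * sqrt(0.71 * 0.29) = 18.1 * sqrt(0.2059) = 8.213093
CI = T_est +/- z * SE_est, so width = 2 * z * SE_est = 2 * 1.645 * 8.213093
Width = 27.0211

27.0211


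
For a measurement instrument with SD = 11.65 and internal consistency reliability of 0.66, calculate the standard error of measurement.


SEM = SD * sqrt(1 - rxx)
SEM = 11.65 * sqrt(1 - 0.66)
SEM = 11.65 * sqrt(0.34) = 11.65 * 0.583095
SEM = 6.7931

6.7931


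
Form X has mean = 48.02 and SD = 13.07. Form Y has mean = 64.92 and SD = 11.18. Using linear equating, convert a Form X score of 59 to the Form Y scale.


slope = SD_Y / SD_X = 11.18 / 13.07 ~ 0.8554
intercept = mean_Y - slope * mean_X = 64.92 - (11.18 / 13.07) * 48.02 ~ 23.844
Y = slope * X + intercept. To avoid rounding drift from the rounded slope/intercept, evaluate the equivalent form Y = mean_Y + SD_Y * (X - mean_X) / SD_X at full precision:
Y = 64.92 + 11.18 * (59 - 48.02) / 13.07
Y = 64.92 + 11.18 * 10.98 / 13.07
Y = 64.92 + 122.7564 / 13.07
Y = 64.92 + 9.3922
Y = 74.3122

74.3122


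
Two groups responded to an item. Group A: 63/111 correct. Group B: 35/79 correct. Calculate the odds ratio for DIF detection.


Odds_A = 63/48 = 1.3125
Odds_B = 35/44 = 0.7955
OR = Odds_A / Odds_B = 1.3125 / 0.7955
Exactly, OR = (63 * 44) / (48 * 35) = 2772 / 1680
OR = 1.65

1.65


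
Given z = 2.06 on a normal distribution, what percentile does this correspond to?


CDF(z) = 0.5 * (1 + erf(z/sqrt(2)))
erf(1.4566) = 0.9606
CDF = 0.9803
Percentile rank = 0.9803 * 100 = 98.03

98.03


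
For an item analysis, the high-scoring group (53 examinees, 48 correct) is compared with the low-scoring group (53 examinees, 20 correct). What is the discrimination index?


p_upper = 48/53 = 0.9057
p_lower = 20/53 = 0.3774
D = 0.9057 - 0.3774 = 0.5283

0.5283


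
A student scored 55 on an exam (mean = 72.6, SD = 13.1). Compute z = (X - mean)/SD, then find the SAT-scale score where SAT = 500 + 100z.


z = (X - mean) / SD = (55 - 72.6) / 13.1
z = -17.6 / 13.1
z = -1.3435
SAT-scale = SAT = 500 + 100z
Carry z at full precision (z = -17.6 / 13.1) into the conversion:
SAT-scale = 500 + 100 * (-17.6 / 13.1) = 500 + -1760 / 13.1
SAT-scale = 500 + -134.3511
SAT-scale = 365.6489

365.6489


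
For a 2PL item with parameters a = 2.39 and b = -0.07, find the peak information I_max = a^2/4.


For 2PL, max info at theta = b = -0.07
I_max = a^2 / 4 = 2.39^2 / 4
= 5.7121 / 4
I_max = 1.428

1.428


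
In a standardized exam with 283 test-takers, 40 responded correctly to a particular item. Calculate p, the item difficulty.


Item difficulty p = number correct / total examinees
p = 40 / 283
p = 0.1413

0.1413


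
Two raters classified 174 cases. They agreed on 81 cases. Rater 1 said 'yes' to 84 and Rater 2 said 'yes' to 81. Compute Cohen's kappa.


P_o = 81/174 = 0.465517
P_e = (84*81 + 90*93) / 30276 = 0.501189
kappa = (P_o - P_e) / (1 - P_e)
kappa = (0.465517 - 0.501189) / (1 - 0.501189)
kappa = -0.0715

-0.0715


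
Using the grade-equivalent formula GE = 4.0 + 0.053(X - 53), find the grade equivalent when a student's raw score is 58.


raw - median = 58 - 53 = 5
slope * diff = 0.053 * 5 = 0.265
GE = 4.0 + 0.265
GE = 4.265

4.265


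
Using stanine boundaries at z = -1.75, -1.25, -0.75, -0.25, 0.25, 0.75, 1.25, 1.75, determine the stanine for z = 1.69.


Stanine boundaries: [-1.75, -1.25, -0.75, -0.25, 0.25, 0.75, 1.25, 1.75]
z = 1.69
Check each boundary:
  z >= -1.75 -> could be stanine 2
  z >= -1.25 -> could be stanine 3
  z >= -0.75 -> could be stanine 4
  z >= -0.25 -> could be stanine 5
  z >= 0.25 -> could be stanine 6
  z >= 0.75 -> could be stanine 7
  z >= 1.25 -> could be stanine 8
  z < 1.75
Highest qualifying boundary gives stanine = 8

8


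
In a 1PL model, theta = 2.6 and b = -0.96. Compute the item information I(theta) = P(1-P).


P = 1/(1+exp(-(2.6--0.96))) = 0.9723
I = P*(1-P) = 0.9723 * 0.0277
I = 0.0269

0.0269


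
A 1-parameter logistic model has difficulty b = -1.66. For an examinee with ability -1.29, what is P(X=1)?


theta - b = -1.29 - -1.66 = 0.37
exp(-(theta - b)) = exp(-0.37) = 0.6907
P = 1 / (1 + 0.6907)
P = 0.5915

0.5915


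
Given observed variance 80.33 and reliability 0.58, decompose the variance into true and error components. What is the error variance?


var_true = rxx * var_obs = 0.58 * 80.33 = 46.5914
var_error = var_obs - var_true
var_error = 80.33 - 46.5914
var_error = 33.7386

33.7386


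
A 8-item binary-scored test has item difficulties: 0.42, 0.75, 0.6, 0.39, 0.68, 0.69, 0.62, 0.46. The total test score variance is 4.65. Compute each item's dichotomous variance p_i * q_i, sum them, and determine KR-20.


For each item, compute p_i * q_i:
  Item 1: 0.42 * 0.58 = 0.2436
  Item 2: 0.75 * 0.25 = 0.1875
  Item 3: 0.6 * 0.4 = 0.24
  Item 4: 0.39 * 0.61 = 0.2379
  Item 5: 0.68 * 0.32 = 0.2176
  Item 6: 0.69 * 0.31 = 0.2139
  Item 7: 0.62 * 0.38 = 0.2356
  Item 8: 0.46 * 0.54 = 0.2484
Sum(p_i * q_i) = 0.2436 + 0.1875 + 0.24 + 0.2379 + 0.2176 + 0.2139 + 0.2356 + 0.2484 = 1.8245
KR-20 = (k/(k-1)) * (1 - Sum(p_i*q_i) / Var_total)
= (8/7) * (1 - 1.8245/4.65)
= 1.1429 * 0.6076
KR-20 = 0.6944

0.6944


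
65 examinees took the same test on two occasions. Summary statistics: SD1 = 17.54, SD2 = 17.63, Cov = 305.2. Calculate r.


r = cov(X,Y) / (SD_X * SD_Y)
r = 305.2 / (17.54 * 17.63)
r = 305.2 / 309.2302
r = 0.987

0.987


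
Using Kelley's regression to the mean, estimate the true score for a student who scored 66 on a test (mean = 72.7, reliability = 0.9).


T_est = rxx * X + (1 - rxx) * mean
T_est = 0.9 * 66 + 0.1 * 72.7
T_est = 59.4 + 7.27
T_est = 66.67

66.67


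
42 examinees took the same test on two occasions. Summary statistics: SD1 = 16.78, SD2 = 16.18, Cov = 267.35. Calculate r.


r = cov(X,Y) / (SD_X * SD_Y)
r = 267.35 / (16.78 * 16.18)
r = 267.35 / 271.5004
r = 0.9847

0.9847


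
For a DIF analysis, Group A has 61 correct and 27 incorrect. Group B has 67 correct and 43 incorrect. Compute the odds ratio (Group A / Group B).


Odds_A = 61/27 = 2.2593
Odds_B = 67/43 = 1.5581
OR = Odds_A / Odds_B = 2.2593 / 1.5581
Exactly, OR = (61 * 43) / (27 * 67) = 2623 / 1809
OR = 1.45

1.45


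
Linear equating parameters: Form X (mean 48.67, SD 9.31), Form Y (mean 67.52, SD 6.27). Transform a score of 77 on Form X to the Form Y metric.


slope = SD_Y / SD_X = 6.27 / 9.31 ~ 0.6735
intercept = mean_Y - slope * mean_X = 67.52 - (6.27 / 9.31) * 48.67 ~ 34.7422
Y = slope * X + intercept. To avoid rounding drift from the rounded slope/intercept, evaluate the equivalent form Y = mean_Y + SD_Y * (X - mean_X) / SD_X at full precision:
Y = 67.52 + 6.27 * (77 - 48.67) / 9.31
Y = 67.52 + 6.27 * 28.33 / 9.31
Y = 67.52 + 177.6291 / 9.31
Y = 67.52 + 19.0794
Y = 86.5994

86.5994


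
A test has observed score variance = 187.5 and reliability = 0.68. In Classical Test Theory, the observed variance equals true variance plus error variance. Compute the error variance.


var_true = rxx * var_obs = 0.68 * 187.5 = 127.5
var_error = var_obs - var_true
var_error = 187.5 - 127.5
var_error = 60.0

60.0


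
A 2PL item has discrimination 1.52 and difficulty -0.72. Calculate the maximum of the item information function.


For 2PL, max info at theta = b = -0.72
I_max = a^2 / 4 = 1.52^2 / 4
= 2.3104 / 4
I_max = 0.5776

0.5776


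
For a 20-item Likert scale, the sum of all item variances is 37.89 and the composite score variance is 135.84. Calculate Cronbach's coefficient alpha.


alpha = (k/(k-1)) * (1 - sum(si^2)/s_total^2)
= (20/19) * (1 - 37.89/135.84)
alpha = 0.759

0.759


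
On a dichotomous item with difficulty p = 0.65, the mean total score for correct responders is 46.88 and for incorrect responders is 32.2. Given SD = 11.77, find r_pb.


q = 1 - p = 0.35
rpb = ((M1 - M0) / SD) * sqrt(p * q)
rpb = ((46.88 - 32.2) / 11.77) * sqrt(0.65 * 0.35)
rpb = 0.5949

0.5949


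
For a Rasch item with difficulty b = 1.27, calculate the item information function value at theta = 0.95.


P = 1/(1+exp(-(0.95-1.27))) = 0.4207
I = P*(1-P) = 0.4207 * 0.5793
I = 0.2437

0.2437


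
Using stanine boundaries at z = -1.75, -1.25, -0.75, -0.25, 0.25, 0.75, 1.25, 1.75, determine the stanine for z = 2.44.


Stanine boundaries: [-1.75, -1.25, -0.75, -0.25, 0.25, 0.75, 1.25, 1.75]
z = 2.44
Check each boundary:
  z >= -1.75 -> could be stanine 2
  z >= -1.25 -> could be stanine 3
  z >= -0.75 -> could be stanine 4
  z >= -0.25 -> could be stanine 5
  z >= 0.25 -> could be stanine 6
  z >= 0.75 -> could be stanine 7
  z >= 1.25 -> could be stanine 8
  z >= 1.75 -> could be stanine 9
Highest qualifying boundary gives stanine = 9

9


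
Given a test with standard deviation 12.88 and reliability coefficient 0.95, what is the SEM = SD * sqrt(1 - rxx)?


SEM = SD * sqrt(1 - rxx)
SEM = 12.88 * sqrt(1 - 0.95)
SEM = 12.88 * sqrt(0.05) = 12.88 * 0.223607
SEM = 2.8801

2.8801


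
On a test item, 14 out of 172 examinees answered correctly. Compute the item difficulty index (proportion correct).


Item difficulty p = number correct / total examinees
p = 14 / 172
p = 0.0814

0.0814


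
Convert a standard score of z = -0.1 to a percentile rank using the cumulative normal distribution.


CDF(z) = 0.5 * (1 + erf(z/sqrt(2)))
erf(-0.0707) = -0.0797
CDF = 0.4602
Percentile rank = 0.4602 * 100 = 46.02

46.02


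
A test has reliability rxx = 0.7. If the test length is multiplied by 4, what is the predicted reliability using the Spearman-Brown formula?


r_new = (n * rxx) / (1 + (n-1) * rxx)
r_new = (4 * 0.7) / (1 + 3 * 0.7)
r_new = 2.8 / 3.1
r_new = 0.9032

0.9032


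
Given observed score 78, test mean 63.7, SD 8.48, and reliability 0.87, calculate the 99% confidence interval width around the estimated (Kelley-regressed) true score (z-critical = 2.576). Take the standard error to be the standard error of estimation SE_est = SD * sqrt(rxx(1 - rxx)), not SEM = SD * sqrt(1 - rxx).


True score estimate = 0.87*78 + 0.13*63.7 = 76.141
SE_est = SD * sqrt(rxx * (1 - rxx)) = 8.48 * sqrt(0.87 * 0.13) = 8.48 * sqrt(0.1131) = 2.851853
CI = T_est +/- z * SE_est, so width = 2 * z * SE_est = 2 * 2.576 * 2.851853
Width = 14.6927

14.6927


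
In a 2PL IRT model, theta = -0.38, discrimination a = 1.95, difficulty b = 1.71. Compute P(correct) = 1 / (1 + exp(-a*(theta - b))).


a*(theta - b) = 1.95 * (-0.38 - 1.71) = -4.0755
exp(--4.0755) = 58.8799
P = 1 / (1 + 58.8799)
P = 0.0167

0.0167


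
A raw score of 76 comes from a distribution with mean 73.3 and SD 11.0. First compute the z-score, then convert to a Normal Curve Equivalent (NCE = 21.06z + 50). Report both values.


z = (X - mean) / SD = (76 - 73.3) / 11.0
z = 2.7 / 11.0
z = 0.2455
NCE = NCE = 21.06z + 50
Carry z at full precision (z = 2.7 / 11.0) into the conversion:
NCE = 21.06 * (2.7 / 11.0) + 50 = 56.862 / 11.0 + 50
NCE = 5.1693 + 50
NCE = 55.1693

55.1693


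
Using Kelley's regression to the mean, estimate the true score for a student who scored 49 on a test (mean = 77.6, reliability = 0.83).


T_est = rxx * X + (1 - rxx) * mean
T_est = 0.83 * 49 + 0.17 * 77.6
T_est = 40.67 + 13.192
T_est = 53.862

53.862


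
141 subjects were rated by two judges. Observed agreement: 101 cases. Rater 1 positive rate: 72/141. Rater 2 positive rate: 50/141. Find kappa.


P_o = 101/141 = 0.716312
P_e = (72*50 + 69*91) / 19881 = 0.496907
kappa = (P_o - P_e) / (1 - P_e)
kappa = (0.716312 - 0.496907) / (1 - 0.496907)
kappa = 0.4361

0.4361


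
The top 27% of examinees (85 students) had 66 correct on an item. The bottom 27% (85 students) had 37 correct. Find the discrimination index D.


p_upper = 66/85 = 0.7765
p_lower = 37/85 = 0.4353
D = 0.7765 - 0.4353 = 0.3412

0.3412


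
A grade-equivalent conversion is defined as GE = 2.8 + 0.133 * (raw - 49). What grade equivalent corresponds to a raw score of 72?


raw - median = 72 - 49 = 23
slope * diff = 0.133 * 23 = 3.059
GE = 2.8 + 3.059
GE = 5.859

5.859


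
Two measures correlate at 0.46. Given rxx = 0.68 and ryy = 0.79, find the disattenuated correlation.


r_corrected = rxy / sqrt(rxx * ryy)
= 0.46 / sqrt(0.68 * 0.79)
= 0.46 / sqrt(0.5372)
= 0.46 / 0.732939
r_corrected = 0.6276

0.6276


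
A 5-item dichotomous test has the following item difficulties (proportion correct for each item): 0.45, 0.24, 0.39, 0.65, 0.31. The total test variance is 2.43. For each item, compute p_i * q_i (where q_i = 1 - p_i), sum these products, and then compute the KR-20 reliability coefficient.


For each item, compute p_i * q_i:
  Item 1: 0.45 * 0.55 = 0.2475
  Item 2: 0.24 * 0.76 = 0.1824
  Item 3: 0.39 * 0.61 = 0.2379
  Item 4: 0.65 * 0.35 = 0.2275
  Item 5: 0.31 * 0.69 = 0.2139
Sum(p_i * q_i) = 0.2475 + 0.1824 + 0.2379 + 0.2275 + 0.2139 = 1.1092
KR-20 = (k/(k-1)) * (1 - Sum(p_i*q_i) / Var_total)
= (5/4) * (1 - 1.1092/2.43)
= 1.25 * 0.5435
KR-20 = 0.6794

0.6794


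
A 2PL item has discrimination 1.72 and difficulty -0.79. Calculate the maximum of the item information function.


For 2PL, max info at theta = b = -0.79
I_max = a^2 / 4 = 1.72^2 / 4
= 2.9584 / 4
I_max = 0.7396

0.7396


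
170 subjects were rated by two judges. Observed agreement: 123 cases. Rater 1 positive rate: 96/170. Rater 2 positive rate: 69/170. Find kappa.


P_o = 123/170 = 0.723529
P_e = (96*69 + 74*101) / 28900 = 0.48782
kappa = (P_o - P_e) / (1 - P_e)
kappa = (0.723529 - 0.48782) / (1 - 0.48782)
kappa = 0.4602

0.4602


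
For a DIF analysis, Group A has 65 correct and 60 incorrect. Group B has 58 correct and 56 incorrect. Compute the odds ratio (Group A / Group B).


Odds_A = 65/60 = 1.0833
Odds_B = 58/56 = 1.0357
OR = Odds_A / Odds_B = 1.0833 / 1.0357
Exactly, OR = (65 * 56) / (60 * 58) = 3640 / 3480
OR = 1.046

1.046


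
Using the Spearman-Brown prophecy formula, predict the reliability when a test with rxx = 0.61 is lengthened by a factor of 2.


r_new = (n * rxx) / (1 + (n-1) * rxx)
r_new = (2 * 0.61) / (1 + 1 * 0.61)
r_new = 1.22 / 1.61
r_new = 0.7578

0.7578


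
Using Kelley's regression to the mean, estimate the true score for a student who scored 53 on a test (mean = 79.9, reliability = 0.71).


T_est = rxx * X + (1 - rxx) * mean
T_est = 0.71 * 53 + 0.29 * 79.9
T_est = 37.63 + 23.171
T_est = 60.801

60.801


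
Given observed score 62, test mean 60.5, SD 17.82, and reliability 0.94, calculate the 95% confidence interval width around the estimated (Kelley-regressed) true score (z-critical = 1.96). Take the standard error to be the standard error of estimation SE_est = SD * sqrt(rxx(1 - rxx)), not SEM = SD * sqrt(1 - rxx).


True score estimate = 0.94*62 + 0.06*60.5 = 61.91
SE_est = SD * sqrt(rxx * (1 - rxx)) = 17.82 * sqrt(0.94 * 0.06) = 17.82 * sqrt(0.0564) = 4.232016
CI = T_est +/- z * SE_est, so width = 2 * z * SE_est = 2 * 1.96 * 4.232016
Width = 16.5895

16.5895


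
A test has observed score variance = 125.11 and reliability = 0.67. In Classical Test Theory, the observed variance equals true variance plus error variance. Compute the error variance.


var_true = rxx * var_obs = 0.67 * 125.11 = 83.8237
var_error = var_obs - var_true
var_error = 125.11 - 83.8237
var_error = 41.2863

41.2863


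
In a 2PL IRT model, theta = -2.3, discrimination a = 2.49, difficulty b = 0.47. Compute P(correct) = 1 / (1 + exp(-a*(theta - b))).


a*(theta - b) = 2.49 * (-2.3 - 0.47) = -6.8973
exp(--6.8973) = 989.5992
P = 1 / (1 + 989.5992)
P = 0.001

0.001


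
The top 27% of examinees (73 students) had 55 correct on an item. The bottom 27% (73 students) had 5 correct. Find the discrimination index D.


p_upper = 55/73 = 0.7534
p_lower = 5/73 = 0.0685
D = 0.7534 - 0.0685 = 0.6849

0.6849


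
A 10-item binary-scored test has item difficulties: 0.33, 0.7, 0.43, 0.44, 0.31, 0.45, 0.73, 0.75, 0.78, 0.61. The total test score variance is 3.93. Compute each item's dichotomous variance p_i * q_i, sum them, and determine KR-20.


For each item, compute p_i * q_i:
  Item 1: 0.33 * 0.67 = 0.2211
  Item 2: 0.7 * 0.3 = 0.21
  Item 3: 0.43 * 0.57 = 0.2451
  Item 4: 0.44 * 0.56 = 0.2464
  Item 5: 0.31 * 0.69 = 0.2139
  Item 6: 0.45 * 0.55 = 0.2475
  Item 7: 0.73 * 0.27 = 0.1971
  Item 8: 0.75 * 0.25 = 0.1875
  Item 9: 0.78 * 0.22 = 0.1716
  Item 10: 0.61 * 0.39 = 0.2379
Sum(p_i * q_i) = 0.2211 + 0.21 + 0.2451 + 0.2464 + 0.2139 + 0.2475 + 0.1971 + 0.1875 + 0.1716 + 0.2379 = 2.1781
KR-20 = (k/(k-1)) * (1 - Sum(p_i*q_i) / Var_total)
= (10/9) * (1 - 2.1781/3.93)
= 1.1111 * 0.4458
KR-20 = 0.4953

0.4953


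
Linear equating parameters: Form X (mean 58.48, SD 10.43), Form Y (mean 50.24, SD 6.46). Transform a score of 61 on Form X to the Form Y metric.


slope = SD_Y / SD_X = 6.46 / 10.43 ~ 0.6194
intercept = mean_Y - slope * mean_X = 50.24 - (6.46 / 10.43) * 58.48 ~ 14.0194
Y = slope * X + intercept. To avoid rounding drift from the rounded slope/intercept, evaluate the equivalent form Y = mean_Y + SD_Y * (X - mean_X) / SD_X at full precision:
Y = 50.24 + 6.46 * (61 - 58.48) / 10.43
Y = 50.24 + 6.46 * 2.52 / 10.43
Y = 50.24 + 16.2792 / 10.43
Y = 50.24 + 1.5608
Y = 51.8008

51.8008


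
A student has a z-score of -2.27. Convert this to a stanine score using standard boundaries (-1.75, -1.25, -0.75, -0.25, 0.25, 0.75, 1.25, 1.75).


Stanine boundaries: [-1.75, -1.25, -0.75, -0.25, 0.25, 0.75, 1.25, 1.75]
z = -2.27
Check each boundary:
  z < -1.75
  z < -1.25
  z < -0.75
  z < -0.25
  z < 0.25
  z < 0.75
  z < 1.25
  z < 1.75
Highest qualifying boundary gives stanine = 1

1


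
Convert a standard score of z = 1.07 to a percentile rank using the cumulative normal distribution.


CDF(z) = 0.5 * (1 + erf(z/sqrt(2)))
erf(0.7566) = 0.7154
CDF = 0.8577
Percentile rank = 0.8577 * 100 = 85.77

85.77


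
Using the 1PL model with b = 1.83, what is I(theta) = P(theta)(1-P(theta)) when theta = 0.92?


P = 1/(1+exp(-(0.92-1.83))) = 0.287
I = P*(1-P) = 0.287 * 0.713
I = 0.2046

0.2046


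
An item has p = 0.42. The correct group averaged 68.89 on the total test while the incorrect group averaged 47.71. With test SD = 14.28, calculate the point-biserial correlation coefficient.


q = 1 - p = 0.58
rpb = ((M1 - M0) / SD) * sqrt(p * q)
rpb = ((68.89 - 47.71) / 14.28) * sqrt(0.42 * 0.58)
rpb = 0.732

0.732


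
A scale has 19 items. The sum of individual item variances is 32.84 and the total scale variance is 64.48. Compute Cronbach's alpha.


alpha = (k/(k-1)) * (1 - sum(si^2)/s_total^2)
= (19/18) * (1 - 32.84/64.48)
alpha = 0.518

0.518


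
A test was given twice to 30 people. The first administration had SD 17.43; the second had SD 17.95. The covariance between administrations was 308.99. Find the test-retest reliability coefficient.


r = cov(X,Y) / (SD_X * SD_Y)
r = 308.99 / (17.43 * 17.95)
r = 308.99 / 312.8685
r = 0.9876

0.9876


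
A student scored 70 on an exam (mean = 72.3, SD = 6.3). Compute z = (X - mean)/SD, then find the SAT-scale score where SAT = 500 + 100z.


z = (X - mean) / SD = (70 - 72.3) / 6.3
z = -2.3 / 6.3
z = -0.3651
SAT-scale = SAT = 500 + 100z
Carry z at full precision (z = -2.3 / 6.3) into the conversion:
SAT-scale = 500 + 100 * (-2.3 / 6.3) = 500 + -230 / 6.3
SAT-scale = 500 + -36.5079
SAT-scale = 463.4921

463.4921


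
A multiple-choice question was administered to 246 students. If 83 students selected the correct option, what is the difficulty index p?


Item difficulty p = number correct / total examinees
p = 83 / 246
p = 0.3374

0.3374


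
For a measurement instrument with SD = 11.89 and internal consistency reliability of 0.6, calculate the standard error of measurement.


SEM = SD * sqrt(1 - rxx)
SEM = 11.89 * sqrt(1 - 0.6)
SEM = 11.89 * sqrt(0.4) = 11.89 * 0.632456
SEM = 7.5199

7.5199


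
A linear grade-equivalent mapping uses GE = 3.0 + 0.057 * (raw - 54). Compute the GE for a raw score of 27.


raw - median = 27 - 54 = -27
slope * diff = 0.057 * -27 = -1.539
GE = 3.0 + -1.539
GE = 1.461

1.461


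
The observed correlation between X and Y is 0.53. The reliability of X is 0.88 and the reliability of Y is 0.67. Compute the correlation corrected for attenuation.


r_corrected = rxy / sqrt(rxx * ryy)
= 0.53 / sqrt(0.88 * 0.67)
= 0.53 / sqrt(0.5896)
= 0.53 / 0.767854
r_corrected = 0.6902

0.6902


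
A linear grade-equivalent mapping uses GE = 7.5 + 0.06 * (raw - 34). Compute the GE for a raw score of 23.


raw - median = 23 - 34 = -11
slope * diff = 0.06 * -11 = -0.66
GE = 7.5 + -0.66
GE = 6.84

6.84


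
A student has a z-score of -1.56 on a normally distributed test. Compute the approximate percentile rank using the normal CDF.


CDF(z) = 0.5 * (1 + erf(z/sqrt(2)))
erf(-1.1031) = -0.8812
CDF = 0.0594
Percentile rank = 0.0594 * 100 = 5.94

5.94


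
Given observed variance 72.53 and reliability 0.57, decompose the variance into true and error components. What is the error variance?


var_true = rxx * var_obs = 0.57 * 72.53 = 41.3421
var_error = var_obs - var_true
var_error = 72.53 - 41.3421
var_error = 31.1879

31.1879


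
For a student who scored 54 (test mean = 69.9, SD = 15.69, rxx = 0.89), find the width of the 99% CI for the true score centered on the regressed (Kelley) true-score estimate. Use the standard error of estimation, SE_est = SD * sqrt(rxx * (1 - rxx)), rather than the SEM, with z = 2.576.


True score estimate = 0.89*54 + 0.11*69.9 = 55.749
SE_est = SD * sqrt(rxx * (1 - rxx)) = 15.69 * sqrt(0.89 * 0.11) = 15.69 * sqrt(0.0979) = 4.90924
CI = T_est +/- z * SE_est, so width = 2 * z * SE_est = 2 * 2.576 * 4.90924
Width = 25.2924

25.2924
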